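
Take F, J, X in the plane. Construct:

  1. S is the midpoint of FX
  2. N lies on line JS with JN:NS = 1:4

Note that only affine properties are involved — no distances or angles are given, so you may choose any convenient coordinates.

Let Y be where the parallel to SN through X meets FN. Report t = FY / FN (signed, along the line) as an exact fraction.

Work in coordinates with F = (0, 0), J = (1, 0), X = (0, 1).
1. S is the midpoint of FX ⇒ S = (0, 1/2)
2. N lies on line JS with JN:NS = 1:4 ⇒ N = (4/5, 1/10)
through X parallel to SN: direction (4/5, -2/5); meets FN at Y = (8/5, 1/5)
Y = F + t·(N−F) with t = 2

t = 2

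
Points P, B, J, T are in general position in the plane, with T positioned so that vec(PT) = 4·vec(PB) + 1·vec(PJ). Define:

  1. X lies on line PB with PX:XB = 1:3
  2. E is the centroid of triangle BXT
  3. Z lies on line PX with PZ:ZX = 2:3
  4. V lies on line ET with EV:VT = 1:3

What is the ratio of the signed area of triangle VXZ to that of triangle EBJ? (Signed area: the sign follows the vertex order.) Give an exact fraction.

[VXZ]:[EBJ] = 9/130

Assign P = (0, 0), B = (1, 0), J = (0, 1), T = (4, 1) — the answer is frame-independent, so this choice is without loss of generality.
1. X lies on line PB with PX:XB = 1:3 ⇒ X = (1/4, 0)
2. E is the centroid of triangle BXT ⇒ E = (7/4, 1/3)
3. Z lies on line PX with PZ:ZX = 2:3 ⇒ Z = (1/10, 0)
4. V lies on line ET with EV:VT = 1:3 ⇒ V = (37/16, 1/2)
2·[VXZ] = -3/40, 2·[EBJ] = -13/12
[VXZ]:[EBJ] = -3/40:-13/12 = 9/130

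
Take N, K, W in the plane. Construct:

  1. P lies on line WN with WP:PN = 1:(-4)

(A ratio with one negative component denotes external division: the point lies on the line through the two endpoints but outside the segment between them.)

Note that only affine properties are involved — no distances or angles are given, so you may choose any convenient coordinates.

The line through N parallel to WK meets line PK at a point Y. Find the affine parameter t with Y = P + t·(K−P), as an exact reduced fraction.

Assign N = (0, 0), K = (1, 0), W = (0, 1) — the answer is frame-independent, so this choice is without loss of generality.
1. P lies on line WN with WP:PN = 1:(-4) ⇒ P = (0, 4/3)
through N parallel to WK: direction (1, -1); meets PK at Y = (4, -4)
Y = P + t·(K−P) with t = 4

t = 4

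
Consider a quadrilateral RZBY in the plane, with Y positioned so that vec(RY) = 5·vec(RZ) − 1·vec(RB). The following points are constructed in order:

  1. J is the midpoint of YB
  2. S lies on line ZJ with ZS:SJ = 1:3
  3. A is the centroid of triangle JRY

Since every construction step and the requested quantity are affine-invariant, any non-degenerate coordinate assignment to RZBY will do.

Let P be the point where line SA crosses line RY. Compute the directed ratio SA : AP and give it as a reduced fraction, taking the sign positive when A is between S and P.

Work in coordinates with R = (0, 0), Z = (1, 0), B = (0, 1), Y = (5, -1).
1. J is the midpoint of YB ⇒ J = (5/2, 0)
2. S lies on line ZJ with ZS:SJ = 1:3 ⇒ S = (11/8, 0)
3. A is the centroid of triangle JRY ⇒ A = (5/2, -1/3)
line SA meets RY at P = (55/13, -11/13)
A = S + t·(P−S) with t = 13/33, so SA:AP = 13/33:20/33

SA:AP = 13/20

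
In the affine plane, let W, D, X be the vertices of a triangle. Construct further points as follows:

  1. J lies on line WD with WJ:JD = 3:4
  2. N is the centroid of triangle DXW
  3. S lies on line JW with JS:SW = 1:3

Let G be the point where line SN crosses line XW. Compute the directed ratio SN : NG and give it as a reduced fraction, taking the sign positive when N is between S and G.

SN:NG = -1/28

Set W = (0, 0), D = (1, 0), X = (0, 1); any affine frame gives the same invariant.
1. J lies on line WD with WJ:JD = 3:4 ⇒ J = (3/7, 0)
2. N is the centroid of triangle DXW ⇒ N = (1/3, 1/3)
3. S lies on line JW with JS:SW = 1:3 ⇒ S = (9/28, 0)
line SN meets XW at G = (0, -9)
N = S + t·(G−S) with t = -1/27, so SN:NG = -1/27:28/27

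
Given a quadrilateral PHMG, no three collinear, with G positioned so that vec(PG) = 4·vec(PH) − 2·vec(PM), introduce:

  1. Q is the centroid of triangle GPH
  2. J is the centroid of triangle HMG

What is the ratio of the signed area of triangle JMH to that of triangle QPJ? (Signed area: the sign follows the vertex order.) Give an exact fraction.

Set P = (0, 0), H = (1, 0), M = (0, 1), G = (4, -2); any affine frame gives the same invariant.
1. Q is the centroid of triangle GPH ⇒ Q = (5/3, -2/3)
2. J is the centroid of triangle HMG ⇒ J = (5/3, -1/3)
2·[JMH] = 1/3, 2·[QPJ] = -5/9
[JMH]:[QPJ] = 1/3:-5/9 = -3/5

[JMH]:[QPJ] = -3/5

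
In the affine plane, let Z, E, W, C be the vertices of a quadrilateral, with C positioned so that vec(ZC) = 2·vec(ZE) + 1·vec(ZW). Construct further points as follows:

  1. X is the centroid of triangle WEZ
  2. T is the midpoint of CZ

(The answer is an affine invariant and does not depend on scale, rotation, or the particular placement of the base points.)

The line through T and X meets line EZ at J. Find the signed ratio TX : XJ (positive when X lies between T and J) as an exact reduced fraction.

Set Z = (0, 0), E = (1, 0), W = (0, 1), C = (2, 1); any affine frame gives the same invariant.
1. X is the centroid of triangle WEZ ⇒ X = (1/3, 1/3)
2. T is the midpoint of CZ ⇒ T = (1, 1/2)
line TX meets EZ at J = (-1, 0)
X = T + t·(J−T) with t = 1/3, so TX:XJ = 1/3:2/3

TX:XJ = 1/2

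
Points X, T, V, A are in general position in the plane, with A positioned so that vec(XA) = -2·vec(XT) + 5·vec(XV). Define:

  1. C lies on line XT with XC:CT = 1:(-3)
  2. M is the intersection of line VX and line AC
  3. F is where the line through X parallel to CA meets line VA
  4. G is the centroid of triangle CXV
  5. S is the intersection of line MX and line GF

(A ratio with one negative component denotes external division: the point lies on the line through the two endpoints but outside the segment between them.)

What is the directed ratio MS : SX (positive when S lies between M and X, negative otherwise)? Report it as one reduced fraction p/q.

Work in coordinates with X = (0, 0), T = (1, 0), V = (0, 1), A = (-2, 5).
1. C lies on line XT with XC:CT = 1:(-3) ⇒ C = (-1/2, 0)
2. M is the intersection of line VX and line AC ⇒ M = (0, -5/3)
3. F is where the line through X parallel to CA meets line VA ⇒ F = (-3/4, 5/2)
4. G is the centroid of triangle CXV ⇒ G = (-1/6, 1/3)
5. S is the intersection of line MX and line GF ⇒ S = (0, -2/7)
S = M + t·(X−M) with t = 29/35, so MS:SX = t:(1−t) = 29/35:6/35

MS:SX = 29/6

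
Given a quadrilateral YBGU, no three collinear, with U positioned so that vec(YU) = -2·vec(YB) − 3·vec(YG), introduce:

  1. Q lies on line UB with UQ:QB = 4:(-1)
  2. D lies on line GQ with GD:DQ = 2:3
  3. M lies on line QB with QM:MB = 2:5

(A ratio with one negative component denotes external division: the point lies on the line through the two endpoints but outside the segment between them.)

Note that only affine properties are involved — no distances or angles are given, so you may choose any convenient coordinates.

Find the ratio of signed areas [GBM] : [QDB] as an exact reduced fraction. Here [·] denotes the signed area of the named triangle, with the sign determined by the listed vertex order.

[GBM]:[QDB] = 25/21

Choose coordinates Y = (0, 0), B = (1, 0), G = (0, 1), U = (-2, -3).
1. Q lies on line UB with UQ:QB = 4:(-1) ⇒ Q = (2, 1)
2. D lies on line GQ with GD:DQ = 2:3 ⇒ D = (4/5, 1)
3. M lies on line QB with QM:MB = 2:5 ⇒ M = (12/7, 5/7)
2·[GBM] = 10/7, 2·[QDB] = 6/5
[GBM]:[QDB] = 10/7:6/5 = 25/21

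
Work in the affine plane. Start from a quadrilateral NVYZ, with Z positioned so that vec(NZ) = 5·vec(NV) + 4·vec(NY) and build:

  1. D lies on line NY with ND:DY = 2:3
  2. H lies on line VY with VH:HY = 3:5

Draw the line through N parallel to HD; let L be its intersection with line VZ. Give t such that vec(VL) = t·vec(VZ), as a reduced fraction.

Assign N = (0, 0), V = (1, 0), Y = (0, 1), Z = (5, 4) — the answer is frame-independent, so this choice is without loss of generality.
1. D lies on line NY with ND:DY = 2:3 ⇒ D = (0, 2/5)
2. H lies on line VY with VH:HY = 3:5 ⇒ H = (5/8, 3/8)
through N parallel to HD: direction (-5/8, 1/40); meets VZ at L = (25/26, -1/26)
L = V + t·(Z−V) with t = -1/104

t = -1/104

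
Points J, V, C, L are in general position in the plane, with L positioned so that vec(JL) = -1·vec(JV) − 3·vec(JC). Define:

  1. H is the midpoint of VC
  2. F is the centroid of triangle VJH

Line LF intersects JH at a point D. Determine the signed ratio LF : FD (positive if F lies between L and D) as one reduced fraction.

Set J = (0, 0), V = (1, 0), C = (0, 1), L = (-1, -3); any affine frame gives the same invariant.
1. H is the midpoint of VC ⇒ H = (1/2, 1/2)
2. F is the centroid of triangle VJH ⇒ F = (1/2, 1/6)
line LF meets JH at D = (4/5, 4/5)
F = L + t·(D−L) with t = 5/6, so LF:FD = 5/6:1/6

LF:FD = 5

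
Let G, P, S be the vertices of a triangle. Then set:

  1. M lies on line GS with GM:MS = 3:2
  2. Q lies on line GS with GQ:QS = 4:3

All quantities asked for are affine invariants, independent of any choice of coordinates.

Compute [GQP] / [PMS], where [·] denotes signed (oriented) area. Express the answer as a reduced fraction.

Work in coordinates with G = (0, 0), P = (1, 0), S = (0, 1).
1. M lies on line GS with GM:MS = 3:2 ⇒ M = (0, 3/5)
2. Q lies on line GS with GQ:QS = 4:3 ⇒ Q = (0, 4/7)
2·[GQP] = -4/7, 2·[PMS] = -2/5
[GQP]:[PMS] = -4/7:-2/5 = 10/7

[GQP]:[PMS] = 10/7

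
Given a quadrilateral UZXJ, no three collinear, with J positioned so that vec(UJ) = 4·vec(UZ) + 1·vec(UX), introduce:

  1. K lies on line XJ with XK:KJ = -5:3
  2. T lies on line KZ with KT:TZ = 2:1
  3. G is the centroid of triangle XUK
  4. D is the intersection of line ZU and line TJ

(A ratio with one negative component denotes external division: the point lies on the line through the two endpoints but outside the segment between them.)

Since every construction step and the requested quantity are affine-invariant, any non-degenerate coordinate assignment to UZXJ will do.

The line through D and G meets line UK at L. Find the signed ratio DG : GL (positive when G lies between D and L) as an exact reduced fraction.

Choose coordinates U = (0, 0), Z = (1, 0), X = (0, 1), J = (4, 1).
1. K lies on line XJ with XK:KJ = -5:3 ⇒ K = (10, 1)
2. T lies on line KZ with KT:TZ = 2:1 ⇒ T = (4, 1/3)
3. G is the centroid of triangle XUK ⇒ G = (10/3, 2/3)
4. D is the intersection of line ZU and line TJ ⇒ D = (4, 0)
line DG meets UK at L = (40/11, 4/11)
G = D + t·(L−D) with t = 11/6, so DG:GL = 11/6:-5/6

DG:GL = -11/5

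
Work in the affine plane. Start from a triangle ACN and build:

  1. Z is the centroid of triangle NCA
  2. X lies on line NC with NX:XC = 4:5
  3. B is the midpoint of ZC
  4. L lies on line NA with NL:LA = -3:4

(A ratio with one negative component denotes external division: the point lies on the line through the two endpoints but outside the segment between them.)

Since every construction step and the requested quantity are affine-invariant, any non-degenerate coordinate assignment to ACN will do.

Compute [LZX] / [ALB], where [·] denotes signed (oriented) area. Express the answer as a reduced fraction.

[LZX]:[ALB] = -13/72

Work in coordinates with A = (0, 0), C = (1, 0), N = (0, 1).
1. Z is the centroid of triangle NCA ⇒ Z = (1/3, 1/3)
2. X lies on line NC with NX:XC = 4:5 ⇒ X = (4/9, 5/9)
3. B is the midpoint of ZC ⇒ B = (2/3, 1/6)
4. L lies on line NA with NL:LA = -3:4 ⇒ L = (0, 4)
2·[LZX] = 13/27, 2·[ALB] = -8/3
[LZX]:[ALB] = 13/27:-8/3 = -13/72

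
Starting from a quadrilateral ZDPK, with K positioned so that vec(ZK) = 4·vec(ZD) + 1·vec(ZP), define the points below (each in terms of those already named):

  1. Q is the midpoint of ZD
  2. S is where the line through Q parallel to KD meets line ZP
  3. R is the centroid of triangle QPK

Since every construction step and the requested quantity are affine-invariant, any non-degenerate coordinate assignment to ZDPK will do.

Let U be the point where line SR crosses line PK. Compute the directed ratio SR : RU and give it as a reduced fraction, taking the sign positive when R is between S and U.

SR:RU = 5/2

Assign Z = (0, 0), D = (1, 0), P = (0, 1), K = (4, 1) — the answer is frame-independent, so this choice is without loss of generality.
1. Q is the midpoint of ZD ⇒ Q = (1/2, 0)
2. S is where the line through Q parallel to KD meets line ZP ⇒ S = (0, -1/6)
3. R is the centroid of triangle QPK ⇒ R = (3/2, 2/3)
line SR meets PK at U = (21/10, 1)
R = S + t·(U−S) with t = 5/7, so SR:RU = 5/7:2/7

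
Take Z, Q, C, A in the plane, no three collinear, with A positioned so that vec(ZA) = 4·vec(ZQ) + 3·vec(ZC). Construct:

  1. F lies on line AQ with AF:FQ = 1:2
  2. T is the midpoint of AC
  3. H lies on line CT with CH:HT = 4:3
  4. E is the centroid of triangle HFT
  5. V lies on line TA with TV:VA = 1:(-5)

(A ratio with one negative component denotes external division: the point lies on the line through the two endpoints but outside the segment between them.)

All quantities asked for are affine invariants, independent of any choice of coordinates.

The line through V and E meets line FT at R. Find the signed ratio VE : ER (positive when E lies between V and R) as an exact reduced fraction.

Assign Z = (0, 0), Q = (1, 0), C = (0, 1), A = (4, 3) — the answer is frame-independent, so this choice is without loss of generality.
1. F lies on line AQ with AF:FQ = 1:2 ⇒ F = (3, 2)
2. T is the midpoint of AC ⇒ T = (2, 2)
3. H lies on line CT with CH:HT = 4:3 ⇒ H = (8/7, 11/7)
4. E is the centroid of triangle HFT ⇒ E = (43/21, 13/7)
5. V lies on line TA with TV:VA = 1:(-5) ⇒ V = (3/2, 7/4)
line VE meets FT at R = (25/9, 2)
E = V + t·(R−V) with t = 3/7, so VE:ER = 3/7:4/7

VE:ER = 3/4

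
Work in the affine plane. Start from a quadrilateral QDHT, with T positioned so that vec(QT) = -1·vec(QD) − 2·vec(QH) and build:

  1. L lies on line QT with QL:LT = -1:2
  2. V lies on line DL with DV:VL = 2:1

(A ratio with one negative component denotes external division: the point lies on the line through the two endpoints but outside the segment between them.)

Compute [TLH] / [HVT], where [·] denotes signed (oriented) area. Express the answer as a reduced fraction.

Work in coordinates with Q = (0, 0), D = (1, 0), H = (0, 1), T = (-1, -2).
1. L lies on line QT with QL:LT = -1:2 ⇒ L = (1, 2)
2. V lies on line DL with DV:VL = 2:1 ⇒ V = (1, 4/3)
2·[TLH] = 2, 2·[HVT] = -8/3
[TLH]:[HVT] = 2:-8/3 = -3/4

[TLH]:[HVT] = -3/4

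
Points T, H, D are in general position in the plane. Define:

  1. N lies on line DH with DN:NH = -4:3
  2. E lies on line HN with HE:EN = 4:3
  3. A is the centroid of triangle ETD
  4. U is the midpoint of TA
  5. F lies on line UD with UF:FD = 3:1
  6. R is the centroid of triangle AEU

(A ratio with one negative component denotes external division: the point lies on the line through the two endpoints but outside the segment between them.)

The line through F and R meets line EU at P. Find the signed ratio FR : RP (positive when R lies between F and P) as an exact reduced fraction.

FR:RP = 8

Set T = (0, 0), H = (1, 0), D = (0, 1); any affine frame gives the same invariant.
1. N lies on line DH with DN:NH = -4:3 ⇒ N = (4, -3)
2. E lies on line HN with HE:EN = 4:3 ⇒ E = (19/7, -12/7)
3. A is the centroid of triangle ETD ⇒ A = (19/21, -5/21)
4. U is the midpoint of TA ⇒ U = (19/42, -5/42)
5. F lies on line UD with UF:FD = 3:1 ⇒ F = (19/168, 121/168)
6. R is the centroid of triangle AEU ⇒ R = (19/14, -29/42)
line FR meets EU at P = (2033/1344, -1165/1344)
R = F + t·(P−F) with t = 8/9, so FR:RP = 8/9:1/9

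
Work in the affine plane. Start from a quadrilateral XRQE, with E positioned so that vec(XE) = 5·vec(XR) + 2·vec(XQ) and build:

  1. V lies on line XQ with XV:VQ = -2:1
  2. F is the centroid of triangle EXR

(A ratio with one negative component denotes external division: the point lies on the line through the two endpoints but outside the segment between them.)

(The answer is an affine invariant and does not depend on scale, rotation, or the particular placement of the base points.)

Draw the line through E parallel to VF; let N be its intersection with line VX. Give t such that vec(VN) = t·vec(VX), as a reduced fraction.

Assign X = (0, 0), R = (1, 0), Q = (0, 1), E = (5, 2) — the answer is frame-independent, so this choice is without loss of generality.
1. V lies on line XQ with XV:VQ = -2:1 ⇒ V = (0, 2)
2. F is the centroid of triangle EXR ⇒ F = (2, 2/3)
through E parallel to VF: direction (2, -4/3); meets VX at N = (0, 16/3)
N = V + t·(X−V) with t = -5/3

t = -5/3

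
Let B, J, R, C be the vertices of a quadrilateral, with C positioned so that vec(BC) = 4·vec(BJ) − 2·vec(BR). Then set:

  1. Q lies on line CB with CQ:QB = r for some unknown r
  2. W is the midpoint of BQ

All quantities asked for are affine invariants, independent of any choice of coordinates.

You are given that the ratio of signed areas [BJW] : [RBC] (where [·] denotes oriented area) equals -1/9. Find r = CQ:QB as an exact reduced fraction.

Choose coordinates B = (0, 0), J = (1, 0), R = (0, 1), C = (4, -2).
1. With CQ:QB = r, write λ = r/(r+1) so Q = C + λ·(B−C); Q is affine-linear in λ
2. W is the midpoint of BQ ⇒ W is an affine combination of earlier points and hence also affine-linear in λ
Every point depending on Q is an affine combination of Q and λ-independent points, so each such coordinate is linear in λ; the λ² term in each signed area is a multiple of (B−C)×(B−C) = 0, so 2·[BJW] and 2·[RBC] are each linear in λ. Evaluating at λ=0 and λ=1:
  2·[BJW] = λ − 1,   2·[RBC] = 4
So [BJW]:[RBC] = (λ − 1) / (4). Setting this equal to -1/9:
  λ − 1 = -1/9·(4)  ⇒  λ = 5/9
Then r = λ/(1−λ) = (5/9)/(4/9) = 5/4. Check: with r = 5/4, Q = (16/9, -8/9) and [BJW]:[RBC] = -1/9 as required.

r = 5/4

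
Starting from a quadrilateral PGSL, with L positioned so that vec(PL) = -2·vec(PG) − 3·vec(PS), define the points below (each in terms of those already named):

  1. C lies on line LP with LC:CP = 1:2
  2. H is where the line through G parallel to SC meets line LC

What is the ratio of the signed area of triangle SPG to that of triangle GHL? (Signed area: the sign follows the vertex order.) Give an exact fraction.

Work in coordinates with P = (0, 0), G = (1, 0), S = (0, 1), L = (-2, -3).
1. C lies on line LP with LC:CP = 1:2 ⇒ C = (-4/3, -2)
2. H is where the line through G parallel to SC meets line LC ⇒ H = (3, 9/2)
2·[SPG] = 1, 2·[GHL] = 15/2
[SPG]:[GHL] = 1:15/2 = 2/15

[SPG]:[GHL] = 2/15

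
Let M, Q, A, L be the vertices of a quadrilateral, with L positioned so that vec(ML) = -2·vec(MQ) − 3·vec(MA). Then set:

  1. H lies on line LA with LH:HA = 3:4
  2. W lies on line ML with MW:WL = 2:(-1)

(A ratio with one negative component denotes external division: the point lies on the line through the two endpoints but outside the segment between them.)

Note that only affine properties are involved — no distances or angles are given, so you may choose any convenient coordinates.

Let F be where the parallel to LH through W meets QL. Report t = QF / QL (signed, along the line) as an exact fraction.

Work in coordinates with M = (0, 0), Q = (1, 0), A = (0, 1), L = (-2, -3).
1. H lies on line LA with LH:HA = 3:4 ⇒ H = (-8/7, -9/7)
2. W lies on line ML with MW:WL = 2:(-1) ⇒ W = (-4, -6)
through W parallel to LH: direction (6/7, 12/7); meets QL at F = (-3, -4)
F = Q + t·(L−Q) with t = 4/3

t = 4/3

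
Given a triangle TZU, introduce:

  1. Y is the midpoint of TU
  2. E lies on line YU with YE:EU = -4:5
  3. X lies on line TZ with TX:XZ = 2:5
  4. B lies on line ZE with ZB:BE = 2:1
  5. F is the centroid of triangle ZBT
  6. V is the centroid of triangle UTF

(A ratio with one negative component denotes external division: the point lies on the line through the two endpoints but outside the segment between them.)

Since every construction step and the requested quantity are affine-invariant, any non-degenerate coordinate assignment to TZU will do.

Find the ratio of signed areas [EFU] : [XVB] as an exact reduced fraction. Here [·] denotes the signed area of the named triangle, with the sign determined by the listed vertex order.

Assign T = (0, 0), Z = (1, 0), U = (0, 1) — the answer is frame-independent, so this choice is without loss of generality.
1. Y is the midpoint of TU ⇒ Y = (0, 1/2)
2. E lies on line YU with YE:EU = -4:5 ⇒ E = (0, -3/2)
3. X lies on line TZ with TX:XZ = 2:5 ⇒ X = (2/7, 0)
4. B lies on line ZE with ZB:BE = 2:1 ⇒ B = (1/3, -1)
5. F is the centroid of triangle ZBT ⇒ F = (4/9, -1/3)
6. V is the centroid of triangle UTF ⇒ V = (4/27, 2/9)
2·[EFU] = 10/9, 2·[XVB] = 8/63
[EFU]:[XVB] = 10/9:8/63 = 35/4

[EFU]:[XVB] = 35/4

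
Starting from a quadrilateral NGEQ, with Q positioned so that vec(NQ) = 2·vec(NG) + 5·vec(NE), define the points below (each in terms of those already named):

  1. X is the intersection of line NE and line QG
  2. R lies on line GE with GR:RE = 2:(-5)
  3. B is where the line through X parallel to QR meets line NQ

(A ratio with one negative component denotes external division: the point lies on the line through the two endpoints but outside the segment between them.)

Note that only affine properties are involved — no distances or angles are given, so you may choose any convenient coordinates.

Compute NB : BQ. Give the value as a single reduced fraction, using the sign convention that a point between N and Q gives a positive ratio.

NB:BQ = 5/24

Assign N = (0, 0), G = (1, 0), E = (0, 1), Q = (2, 5) — the answer is frame-independent, so this choice is without loss of generality.
1. X is the intersection of line NE and line QG ⇒ X = (0, -5)
2. R lies on line GE with GR:RE = 2:(-5) ⇒ R = (5/3, -2/3)
3. B is where the line through X parallel to QR meets line NQ ⇒ B = (10/29, 25/29)
B = N + t·(Q−N) with t = 5/29, so NB:BQ = t:(1−t) = 5/29:24/29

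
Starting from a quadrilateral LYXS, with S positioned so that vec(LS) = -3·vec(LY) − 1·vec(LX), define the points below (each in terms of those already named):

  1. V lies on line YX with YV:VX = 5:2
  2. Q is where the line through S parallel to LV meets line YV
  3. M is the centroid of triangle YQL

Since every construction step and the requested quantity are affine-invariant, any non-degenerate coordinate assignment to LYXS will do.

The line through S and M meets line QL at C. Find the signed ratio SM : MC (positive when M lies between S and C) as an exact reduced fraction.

Work in coordinates with L = (0, 0), Y = (1, 0), X = (0, 1), S = (-3, -1).
1. V lies on line YX with YV:VX = 5:2 ⇒ V = (2/7, 5/7)
2. Q is where the line through S parallel to LV meets line YV ⇒ Q = (-11/7, 18/7)
3. M is the centroid of triangle YQL ⇒ M = (-4/21, 6/7)
line SM meets QL at C = (-638/1491, 348/497)
M = S + t·(C−S) with t = 71/65, so SM:MC = 71/65:-6/65

SM:MC = -71/6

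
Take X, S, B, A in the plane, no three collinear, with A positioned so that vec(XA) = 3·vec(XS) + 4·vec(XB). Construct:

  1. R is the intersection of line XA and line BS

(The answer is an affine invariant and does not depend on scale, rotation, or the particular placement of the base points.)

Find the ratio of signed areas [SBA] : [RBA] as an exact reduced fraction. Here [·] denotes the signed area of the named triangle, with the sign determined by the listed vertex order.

[SBA]:[RBA] = 7/3

Choose coordinates X = (0, 0), S = (1, 0), B = (0, 1), A = (3, 4).
1. R is the intersection of line XA and line BS ⇒ R = (3/7, 4/7)
2·[SBA] = -6, 2·[RBA] = -18/7
[SBA]:[RBA] = -6:-18/7 = 7/3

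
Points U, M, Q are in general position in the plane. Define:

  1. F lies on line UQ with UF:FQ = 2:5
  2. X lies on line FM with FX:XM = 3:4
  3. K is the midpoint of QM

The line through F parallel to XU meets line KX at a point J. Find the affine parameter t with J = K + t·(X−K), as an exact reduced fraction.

Set U = (0, 0), M = (1, 0), Q = (0, 1); any affine frame gives the same invariant.
1. F lies on line UQ with UF:FQ = 2:5 ⇒ F = (0, 2/7)
2. X lies on line FM with FX:XM = 3:4 ⇒ X = (3/7, 8/49)
3. K is the midpoint of QM ⇒ K = (1/2, 1/2)
through F parallel to XU: direction (-3/7, -8/49); meets KX at J = (45/91, 302/637)
J = K + t·(X−K) with t = 1/13

t = 1/13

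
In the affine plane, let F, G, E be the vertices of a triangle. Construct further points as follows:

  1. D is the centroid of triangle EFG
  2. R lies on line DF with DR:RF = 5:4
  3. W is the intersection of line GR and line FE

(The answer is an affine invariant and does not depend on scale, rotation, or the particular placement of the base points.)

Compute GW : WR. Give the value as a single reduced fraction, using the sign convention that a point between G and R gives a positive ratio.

GW:WR = -27/4

Set F = (0, 0), G = (1, 0), E = (0, 1); any affine frame gives the same invariant.
1. D is the centroid of triangle EFG ⇒ D = (1/3, 1/3)
2. R lies on line DF with DR:RF = 5:4 ⇒ R = (4/27, 4/27)
3. W is the intersection of line GR and line FE ⇒ W = (0, 4/23)
W = G + t·(R−G) with t = 27/23, so GW:WR = t:(1−t) = 27/23:-4/23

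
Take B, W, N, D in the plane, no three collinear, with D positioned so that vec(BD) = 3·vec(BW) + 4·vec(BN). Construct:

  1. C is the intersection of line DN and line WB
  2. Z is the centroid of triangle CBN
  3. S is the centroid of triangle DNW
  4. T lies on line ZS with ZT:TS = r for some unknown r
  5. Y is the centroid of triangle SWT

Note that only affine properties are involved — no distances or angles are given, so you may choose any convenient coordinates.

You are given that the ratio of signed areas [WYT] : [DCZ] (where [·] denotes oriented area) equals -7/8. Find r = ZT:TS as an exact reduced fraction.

Assign B = (0, 0), W = (1, 0), N = (0, 1), D = (3, 4) — the answer is frame-independent, so this choice is without loss of generality.
1. C is the intersection of line DN and line WB ⇒ C = (-1, 0)
2. Z is the centroid of triangle CBN ⇒ Z = (-1/3, 1/3)
3. S is the centroid of triangle DNW ⇒ S = (4/3, 5/3)
4. With ZT:TS = r, write λ = r/(r+1) so T = Z + λ·(S−Z); T is affine-linear in λ
5. Y is the centroid of triangle SWT ⇒ Y is an affine combination of earlier points and hence also affine-linear in λ
Every point depending on T is an affine combination of T and λ-independent points, so each such coordinate is linear in λ; the λ² term in each signed area is a multiple of (S−Z)×(S−Z) = 0, so 2·[WYT] and 2·[DCZ] are each linear in λ. Evaluating at λ=0 and λ=1:
  2·[WYT] = -7/9·λ + 7/9,   2·[DCZ] = 4/3
So [WYT]:[DCZ] = (-7/9·λ + 7/9) / (4/3). Setting this equal to -7/8:
  -7/9·λ + 7/9 = -7/8·(4/3)  ⇒  λ = 5/2
Then r = λ/(1−λ) = (5/2)/(-3/2) = -5/3. Check: with r = -5/3, T = (23/6, 11/3) and [WYT]:[DCZ] = -7/8 as required.

r = -5/3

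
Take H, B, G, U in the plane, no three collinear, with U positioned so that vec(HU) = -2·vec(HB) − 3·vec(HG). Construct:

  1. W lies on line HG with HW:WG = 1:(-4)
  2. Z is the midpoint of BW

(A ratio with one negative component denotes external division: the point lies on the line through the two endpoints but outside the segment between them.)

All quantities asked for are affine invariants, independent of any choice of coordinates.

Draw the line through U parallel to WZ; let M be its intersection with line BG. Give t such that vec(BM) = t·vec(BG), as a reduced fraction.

Assign H = (0, 0), B = (1, 0), G = (0, 1), U = (-2, -3) — the answer is frame-independent, so this choice is without loss of generality.
1. W lies on line HG with HW:WG = 1:(-4) ⇒ W = (0, -1/3)
2. Z is the midpoint of BW ⇒ Z = (1/2, -1/6)
through U parallel to WZ: direction (1/2, 1/6); meets BG at M = (5/2, -3/2)
M = B + t·(G−B) with t = -3/2

t = -3/2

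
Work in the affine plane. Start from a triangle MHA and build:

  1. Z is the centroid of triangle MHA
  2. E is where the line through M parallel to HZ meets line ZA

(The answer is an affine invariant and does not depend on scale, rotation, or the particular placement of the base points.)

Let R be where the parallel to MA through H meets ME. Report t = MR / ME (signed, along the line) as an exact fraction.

Choose coordinates M = (0, 0), H = (1, 0), A = (0, 1).
1. Z is the centroid of triangle MHA ⇒ Z = (1/3, 1/3)
2. E is where the line through M parallel to HZ meets line ZA ⇒ E = (2/3, -1/3)
through H parallel to MA: direction (0, 1); meets ME at R = (1, -1/2)
R = M + t·(E−M) with t = 3/2

t = 3/2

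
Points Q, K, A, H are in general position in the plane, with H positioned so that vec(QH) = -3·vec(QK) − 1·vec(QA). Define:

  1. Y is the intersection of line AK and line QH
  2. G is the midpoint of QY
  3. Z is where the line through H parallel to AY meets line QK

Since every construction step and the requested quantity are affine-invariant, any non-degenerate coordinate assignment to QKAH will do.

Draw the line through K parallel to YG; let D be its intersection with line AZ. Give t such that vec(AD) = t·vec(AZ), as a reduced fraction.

Set Q = (0, 0), K = (1, 0), A = (0, 1), H = (-3, -1); any affine frame gives the same invariant.
1. Y is the intersection of line AK and line QH ⇒ Y = (3/4, 1/4)
2. G is the midpoint of QY ⇒ G = (3/8, 1/8)
3. Z is where the line through H parallel to AY meets line QK ⇒ Z = (-4, 0)
through K parallel to YG: direction (-3/8, -1/8); meets AZ at D = (16, 5)
D = A + t·(Z−A) with t = -4

t = -4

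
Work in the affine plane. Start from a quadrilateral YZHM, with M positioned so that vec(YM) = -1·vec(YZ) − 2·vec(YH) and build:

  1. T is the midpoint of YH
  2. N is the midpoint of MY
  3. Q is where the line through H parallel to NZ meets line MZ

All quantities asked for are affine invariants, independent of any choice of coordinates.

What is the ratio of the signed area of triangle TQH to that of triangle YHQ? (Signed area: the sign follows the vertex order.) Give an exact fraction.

[TQH]:[YHQ] = -1/2

Set Y = (0, 0), Z = (1, 0), H = (0, 1), M = (-1, -2); any affine frame gives the same invariant.
1. T is the midpoint of YH ⇒ T = (0, 1/2)
2. N is the midpoint of MY ⇒ N = (-1/2, -1)
3. Q is where the line through H parallel to NZ meets line MZ ⇒ Q = (6, 5)
2·[TQH] = 3, 2·[YHQ] = -6
[TQH]:[YHQ] = 3:-6 = -1/2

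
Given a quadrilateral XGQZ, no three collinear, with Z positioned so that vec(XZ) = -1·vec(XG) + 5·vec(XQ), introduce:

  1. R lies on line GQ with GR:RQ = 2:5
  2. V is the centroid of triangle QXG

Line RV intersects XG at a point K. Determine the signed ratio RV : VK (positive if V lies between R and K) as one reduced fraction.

RV:VK = -1/7

Choose coordinates X = (0, 0), G = (1, 0), Q = (0, 1), Z = (-1, 5).
1. R lies on line GQ with GR:RQ = 2:5 ⇒ R = (5/7, 2/7)
2. V is the centroid of triangle QXG ⇒ V = (1/3, 1/3)
line RV meets XG at K = (3, 0)
V = R + t·(K−R) with t = -1/6, so RV:VK = -1/6:7/6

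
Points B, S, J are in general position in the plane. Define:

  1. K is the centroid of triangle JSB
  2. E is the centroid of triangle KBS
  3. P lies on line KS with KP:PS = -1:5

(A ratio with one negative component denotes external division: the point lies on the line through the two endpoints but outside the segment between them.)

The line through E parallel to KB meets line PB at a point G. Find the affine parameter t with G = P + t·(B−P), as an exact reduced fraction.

Choose coordinates B = (0, 0), S = (1, 0), J = (0, 1).
1. K is the centroid of triangle JSB ⇒ K = (1/3, 1/3)
2. E is the centroid of triangle KBS ⇒ E = (4/9, 1/9)
3. P lies on line KS with KP:PS = -1:5 ⇒ P = (1/6, 5/12)
through E parallel to KB: direction (-1/3, -1/3); meets PB at G = (-2/9, -5/9)
G = P + t·(B−P) with t = 7/3

t = 7/3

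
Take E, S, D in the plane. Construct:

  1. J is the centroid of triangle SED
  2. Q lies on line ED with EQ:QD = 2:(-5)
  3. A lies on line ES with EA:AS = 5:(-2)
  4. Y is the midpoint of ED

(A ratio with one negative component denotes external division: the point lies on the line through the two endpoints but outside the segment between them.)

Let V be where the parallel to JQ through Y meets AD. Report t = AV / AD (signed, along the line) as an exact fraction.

t = 11/12

Work in coordinates with E = (0, 0), S = (1, 0), D = (0, 1).
1. J is the centroid of triangle SED ⇒ J = (1/3, 1/3)
2. Q lies on line ED with EQ:QD = 2:(-5) ⇒ Q = (0, -2/3)
3. A lies on line ES with EA:AS = 5:(-2) ⇒ A = (5/3, 0)
4. Y is the midpoint of ED ⇒ Y = (0, 1/2)
through Y parallel to JQ: direction (-1/3, -1); meets AD at V = (5/36, 11/12)
V = A + t·(D−A) with t = 11/12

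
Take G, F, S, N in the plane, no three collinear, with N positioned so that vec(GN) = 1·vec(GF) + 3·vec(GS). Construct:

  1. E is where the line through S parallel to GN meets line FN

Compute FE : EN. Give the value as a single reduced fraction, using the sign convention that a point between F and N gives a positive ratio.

FE:EN = -4

Work in coordinates with G = (0, 0), F = (1, 0), S = (0, 1), N = (1, 3).
1. E is where the line through S parallel to GN meets line FN ⇒ E = (1, 4)
E = F + t·(N−F) with t = 4/3, so FE:EN = t:(1−t) = 4/3:-1/3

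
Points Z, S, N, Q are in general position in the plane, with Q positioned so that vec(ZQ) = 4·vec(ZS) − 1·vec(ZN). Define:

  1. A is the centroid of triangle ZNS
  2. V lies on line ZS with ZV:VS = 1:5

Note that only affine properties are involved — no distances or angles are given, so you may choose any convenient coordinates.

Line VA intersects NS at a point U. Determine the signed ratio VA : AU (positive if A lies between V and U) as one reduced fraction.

Set Z = (0, 0), S = (1, 0), N = (0, 1), Q = (4, -1); any affine frame gives the same invariant.
1. A is the centroid of triangle ZNS ⇒ A = (1/3, 1/3)
2. V lies on line ZS with ZV:VS = 1:5 ⇒ V = (1/6, 0)
line VA meets NS at U = (4/9, 5/9)
A = V + t·(U−V) with t = 3/5, so VA:AU = 3/5:2/5

VA:AU = 3/2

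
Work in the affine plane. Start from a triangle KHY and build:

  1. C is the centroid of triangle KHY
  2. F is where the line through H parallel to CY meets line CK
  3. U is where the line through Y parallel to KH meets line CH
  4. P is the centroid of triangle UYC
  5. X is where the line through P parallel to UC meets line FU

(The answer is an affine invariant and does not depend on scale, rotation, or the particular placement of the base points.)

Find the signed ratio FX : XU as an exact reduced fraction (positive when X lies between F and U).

FX:XU = 2

Choose coordinates K = (0, 0), H = (1, 0), Y = (0, 1).
1. C is the centroid of triangle KHY ⇒ C = (1/3, 1/3)
2. F is where the line through H parallel to CY meets line CK ⇒ F = (2/3, 2/3)
3. U is where the line through Y parallel to KH meets line CH ⇒ U = (-1, 1)
4. P is the centroid of triangle UYC ⇒ P = (-2/9, 7/9)
5. X is where the line through P parallel to UC meets line FU ⇒ X = (-4/9, 8/9)
X = F + t·(U−F) with t = 2/3, so FX:XU = t:(1−t) = 2/3:1/3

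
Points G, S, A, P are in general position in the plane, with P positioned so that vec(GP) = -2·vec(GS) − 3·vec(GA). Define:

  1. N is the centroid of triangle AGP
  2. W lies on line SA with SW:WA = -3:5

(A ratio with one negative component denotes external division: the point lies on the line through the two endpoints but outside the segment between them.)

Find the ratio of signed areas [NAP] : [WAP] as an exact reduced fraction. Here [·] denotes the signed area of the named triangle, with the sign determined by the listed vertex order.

Choose coordinates G = (0, 0), S = (1, 0), A = (0, 1), P = (-2, -3).
1. N is the centroid of triangle AGP ⇒ N = (-2/3, -2/3)
2. W lies on line SA with SW:WA = -3:5 ⇒ W = (5/2, -3/2)
2·[NAP] = 2/3, 2·[WAP] = 15
[NAP]:[WAP] = 2/3:15 = 2/45

[NAP]:[WAP] = 2/45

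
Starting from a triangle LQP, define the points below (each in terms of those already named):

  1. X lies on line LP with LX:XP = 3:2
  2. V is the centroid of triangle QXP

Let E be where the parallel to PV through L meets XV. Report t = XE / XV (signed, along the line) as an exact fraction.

Choose coordinates L = (0, 0), Q = (1, 0), P = (0, 1).
1. X lies on line LP with LX:XP = 3:2 ⇒ X = (0, 3/5)
2. V is the centroid of triangle QXP ⇒ V = (1/3, 8/15)
through L parallel to PV: direction (1/3, -7/15); meets XV at E = (-1/2, 7/10)
E = X + t·(V−X) with t = -3/2

t = -3/2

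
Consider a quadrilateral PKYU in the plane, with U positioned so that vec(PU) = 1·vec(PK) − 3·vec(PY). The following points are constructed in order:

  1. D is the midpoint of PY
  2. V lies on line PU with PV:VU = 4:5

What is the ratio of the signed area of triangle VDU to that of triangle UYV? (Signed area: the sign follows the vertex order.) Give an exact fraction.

Assign P = (0, 0), K = (1, 0), Y = (0, 1), U = (1, -3) — the answer is frame-independent, so this choice is without loss of generality.
1. D is the midpoint of PY ⇒ D = (0, 1/2)
2. V lies on line PU with PV:VU = 4:5 ⇒ V = (4/9, -4/3)
2·[VDU] = -5/18, 2·[UYV] = 5/9
[VDU]:[UYV] = -5/18:5/9 = -1/2

[VDU]:[UYV] = -1/2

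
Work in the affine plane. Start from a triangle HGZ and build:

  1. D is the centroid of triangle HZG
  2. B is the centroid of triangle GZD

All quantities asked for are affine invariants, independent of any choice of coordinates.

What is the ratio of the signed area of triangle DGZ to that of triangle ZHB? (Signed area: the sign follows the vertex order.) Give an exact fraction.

[DGZ]:[ZHB] = 3/4

Assign H = (0, 0), G = (1, 0), Z = (0, 1) — the answer is frame-independent, so this choice is without loss of generality.
1. D is the centroid of triangle HZG ⇒ D = (1/3, 1/3)
2. B is the centroid of triangle GZD ⇒ B = (4/9, 4/9)
2·[DGZ] = 1/3, 2·[ZHB] = 4/9
[DGZ]:[ZHB] = 1/3:4/9 = 3/4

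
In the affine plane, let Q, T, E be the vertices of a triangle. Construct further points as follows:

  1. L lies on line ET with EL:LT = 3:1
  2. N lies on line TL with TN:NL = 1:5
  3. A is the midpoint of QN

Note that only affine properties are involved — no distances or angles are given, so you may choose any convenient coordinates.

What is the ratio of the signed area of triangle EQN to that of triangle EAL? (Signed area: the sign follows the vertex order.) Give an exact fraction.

Assign Q = (0, 0), T = (1, 0), E = (0, 1) — the answer is frame-independent, so this choice is without loss of generality.
1. L lies on line ET with EL:LT = 3:1 ⇒ L = (3/4, 1/4)
2. N lies on line TL with TN:NL = 1:5 ⇒ N = (23/24, 1/24)
3. A is the midpoint of QN ⇒ A = (23/48, 1/48)
2·[EQN] = 23/24, 2·[EAL] = 3/8
[EQN]:[EAL] = 23/24:3/8 = 23/9

[EQN]:[EAL] = 23/9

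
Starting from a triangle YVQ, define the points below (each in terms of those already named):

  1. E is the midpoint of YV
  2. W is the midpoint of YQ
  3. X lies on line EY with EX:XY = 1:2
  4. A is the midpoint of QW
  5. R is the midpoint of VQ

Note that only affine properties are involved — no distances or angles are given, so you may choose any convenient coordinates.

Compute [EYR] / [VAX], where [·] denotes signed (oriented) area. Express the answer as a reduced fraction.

[EYR]:[VAX] = -1/2

Set Y = (0, 0), V = (1, 0), Q = (0, 1); any affine frame gives the same invariant.
1. E is the midpoint of YV ⇒ E = (1/2, 0)
2. W is the midpoint of YQ ⇒ W = (0, 1/2)
3. X lies on line EY with EX:XY = 1:2 ⇒ X = (1/3, 0)
4. A is the midpoint of QW ⇒ A = (0, 3/4)
5. R is the midpoint of VQ ⇒ R = (1/2, 1/2)
2·[EYR] = -1/4, 2·[VAX] = 1/2
[EYR]:[VAX] = -1/4:1/2 = -1/2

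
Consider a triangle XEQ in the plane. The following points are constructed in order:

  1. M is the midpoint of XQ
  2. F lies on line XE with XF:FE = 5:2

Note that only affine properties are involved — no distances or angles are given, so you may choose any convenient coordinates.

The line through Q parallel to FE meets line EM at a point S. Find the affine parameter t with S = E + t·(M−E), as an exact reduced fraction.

Work in coordinates with X = (0, 0), E = (1, 0), Q = (0, 1).
1. M is the midpoint of XQ ⇒ M = (0, 1/2)
2. F lies on line XE with XF:FE = 5:2 ⇒ F = (5/7, 0)
through Q parallel to FE: direction (2/7, 0); meets EM at S = (-1, 1)
S = E + t·(M−E) with t = 2

t = 2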